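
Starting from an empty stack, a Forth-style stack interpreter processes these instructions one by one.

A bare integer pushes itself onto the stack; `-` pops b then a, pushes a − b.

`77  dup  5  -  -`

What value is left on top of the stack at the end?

77  → [77]
dup → [77, 77]
5   → [77, 77, 5]
-   → [77, 72]
-   → [5]

5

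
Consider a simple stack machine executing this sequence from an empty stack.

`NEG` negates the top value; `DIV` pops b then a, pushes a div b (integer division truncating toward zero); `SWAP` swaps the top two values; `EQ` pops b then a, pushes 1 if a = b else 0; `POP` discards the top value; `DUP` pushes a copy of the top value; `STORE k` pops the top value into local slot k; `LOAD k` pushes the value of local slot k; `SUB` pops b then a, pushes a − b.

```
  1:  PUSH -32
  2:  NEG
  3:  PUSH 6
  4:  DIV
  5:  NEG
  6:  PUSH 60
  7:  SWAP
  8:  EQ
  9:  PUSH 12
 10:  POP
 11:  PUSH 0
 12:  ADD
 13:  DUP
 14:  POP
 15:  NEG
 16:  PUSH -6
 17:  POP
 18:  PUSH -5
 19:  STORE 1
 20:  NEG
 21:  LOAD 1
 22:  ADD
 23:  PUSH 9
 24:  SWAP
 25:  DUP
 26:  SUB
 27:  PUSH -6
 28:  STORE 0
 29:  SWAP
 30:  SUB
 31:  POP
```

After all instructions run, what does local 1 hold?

-5

PUSH -32 -> [-32]
NEG      -> [32]
PUSH 6   -> [32, 6]
DIV      -> [5]
NEG      -> [-5]
PUSH 60  -> [-5, 60]
SWAP     -> [60, -5]
EQ       -> [0]
PUSH 12  -> [0, 12]
POP      -> [0]
PUSH 0   -> [0, 0]
ADD      -> [0]
DUP      -> [0, 0]
POP      -> [0]
NEG      -> [0]
PUSH -6  -> [0, -6]
POP      -> [0]
PUSH -5  -> [0, -5]
STORE 1  -> [0]
NEG      -> [0]
LOAD 1   -> [0, -5]
ADD      -> [-5]
PUSH 9   -> [-5, 9]
SWAP     -> [9, -5]
DUP      -> [9, -5, -5]
SUB      -> [9, 0]
PUSH -6  -> [9, 0, -6]
STORE 0  -> [9, 0]
SWAP     -> [0, 9]
SUB      -> [-9]
POP      -> []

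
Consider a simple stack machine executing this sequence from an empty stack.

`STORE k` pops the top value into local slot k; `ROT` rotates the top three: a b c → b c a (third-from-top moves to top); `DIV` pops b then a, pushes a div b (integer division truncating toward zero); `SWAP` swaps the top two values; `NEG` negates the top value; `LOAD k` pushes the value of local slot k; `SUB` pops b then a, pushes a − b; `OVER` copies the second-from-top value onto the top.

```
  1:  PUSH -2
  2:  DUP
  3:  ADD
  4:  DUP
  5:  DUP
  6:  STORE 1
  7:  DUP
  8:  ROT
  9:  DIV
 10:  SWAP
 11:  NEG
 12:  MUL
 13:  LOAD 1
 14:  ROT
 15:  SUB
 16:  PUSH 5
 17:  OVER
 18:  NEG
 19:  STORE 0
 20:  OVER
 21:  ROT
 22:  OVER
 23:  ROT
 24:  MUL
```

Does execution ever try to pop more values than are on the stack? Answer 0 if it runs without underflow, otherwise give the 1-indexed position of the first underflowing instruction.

PUSH -2 : -2
DUP     : -2 -2
ADD     : -4
DUP     : -4 -4
DUP     : -4 -4 -4
STORE 1 : -4 -4
DUP     : -4 -4 -4
ROT     : -4 -4 -4
DIV     : -4 1
SWAP    : 1 -4
NEG     : 1 4
MUL     : 4
LOAD 1  : 4 -4
ROT  — needs 3 operands, stack has 2 → underflow

14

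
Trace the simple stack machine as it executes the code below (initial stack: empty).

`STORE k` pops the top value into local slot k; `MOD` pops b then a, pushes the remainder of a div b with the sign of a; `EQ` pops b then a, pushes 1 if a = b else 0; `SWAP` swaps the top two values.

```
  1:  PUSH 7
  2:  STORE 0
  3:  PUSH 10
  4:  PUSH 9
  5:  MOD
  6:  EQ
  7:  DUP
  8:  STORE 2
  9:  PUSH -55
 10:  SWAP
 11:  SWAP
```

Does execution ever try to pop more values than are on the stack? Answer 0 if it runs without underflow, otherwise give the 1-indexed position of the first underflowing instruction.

6

PUSH 7  -> [7]
STORE 0 -> []
PUSH 10 -> [10]
PUSH 9  -> [10, 9]
MOD     -> [1]
EQ  — needs 2 operands, stack has 1 → underflow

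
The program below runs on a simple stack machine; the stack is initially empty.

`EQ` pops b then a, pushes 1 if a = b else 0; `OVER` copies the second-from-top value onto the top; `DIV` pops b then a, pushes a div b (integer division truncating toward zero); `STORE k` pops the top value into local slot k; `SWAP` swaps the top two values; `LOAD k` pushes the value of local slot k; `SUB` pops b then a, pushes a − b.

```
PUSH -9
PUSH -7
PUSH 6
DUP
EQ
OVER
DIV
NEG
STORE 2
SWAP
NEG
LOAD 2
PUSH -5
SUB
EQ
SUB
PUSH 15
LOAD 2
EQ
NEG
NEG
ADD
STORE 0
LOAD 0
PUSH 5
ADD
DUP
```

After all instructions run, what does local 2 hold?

0

PUSH -9 : [-9]
PUSH -7 : [-9, -7]
PUSH 6  : [-9, -7, 6]
DUP     : [-9, -7, 6, 6]
EQ      : [-9, -7, 1]
OVER    : [-9, -7, 1, -7]
DIV     : [-9, -7, 0]
NEG     : [-9, -7, 0]
STORE 2 : [-9, -7]
SWAP    : [-7, -9]
NEG     : [-7, 9]
LOAD 2  : [-7, 9, 0]
PUSH -5 : [-7, 9, 0, -5]
SUB     : [-7, 9, 5]
EQ      : [-7, 0]
SUB     : [-7]
PUSH 15 : [-7, 15]
LOAD 2  : [-7, 15, 0]
EQ      : [-7, 0]
NEG     : [-7, 0]
NEG     : [-7, 0]
ADD     : [-7]
STORE 0 : []
LOAD 0  : [-7]
PUSH 5  : [-7, 5]
ADD     : [-2]
DUP     : [-2, -2]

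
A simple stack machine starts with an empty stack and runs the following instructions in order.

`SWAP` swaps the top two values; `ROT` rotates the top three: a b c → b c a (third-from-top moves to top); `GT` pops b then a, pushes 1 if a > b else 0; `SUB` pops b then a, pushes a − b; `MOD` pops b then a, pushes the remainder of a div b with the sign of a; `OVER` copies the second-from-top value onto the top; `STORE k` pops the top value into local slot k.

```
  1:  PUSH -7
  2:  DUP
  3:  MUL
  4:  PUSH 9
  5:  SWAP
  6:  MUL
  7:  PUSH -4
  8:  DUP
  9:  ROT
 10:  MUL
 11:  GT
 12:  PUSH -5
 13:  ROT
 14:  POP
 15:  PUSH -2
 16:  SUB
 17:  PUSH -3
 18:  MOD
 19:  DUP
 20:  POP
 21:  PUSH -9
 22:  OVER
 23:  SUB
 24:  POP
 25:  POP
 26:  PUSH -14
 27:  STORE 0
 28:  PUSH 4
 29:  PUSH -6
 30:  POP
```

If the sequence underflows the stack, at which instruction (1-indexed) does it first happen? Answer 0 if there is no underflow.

PUSH -7 → [-7]
DUP     → [-7, -7]
MUL     → [49]
PUSH 9  → [49, 9]
SWAP    → [9, 49]
MUL     → [441]
PUSH -4 → [441, -4]
DUP     → [441, -4, -4]
ROT     → [-4, -4, 441]
MUL     → [-4, -1764]
GT      → [1]
PUSH -5 → [1, -5]
ROT  — needs 3 operands, stack has 2 → underflow

13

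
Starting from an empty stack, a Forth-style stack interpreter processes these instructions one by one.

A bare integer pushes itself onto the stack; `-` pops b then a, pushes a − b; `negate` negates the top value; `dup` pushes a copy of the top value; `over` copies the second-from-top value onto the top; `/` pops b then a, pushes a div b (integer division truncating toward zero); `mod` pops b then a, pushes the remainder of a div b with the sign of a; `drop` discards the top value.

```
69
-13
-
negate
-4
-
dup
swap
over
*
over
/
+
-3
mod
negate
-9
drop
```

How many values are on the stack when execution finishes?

1

69     → [69]
-13    → [69, -13]
-      → [82]
negate → [-82]
-4     → [-82, -4]
-      → [-78]
dup    → [-78, -78]
swap   → [-78, -78]
over   → [-78, -78, -78]
*      → [-78, 6084]
over   → [-78, 6084, -78]
/      → [-78, -78]
+      → [-156]
-3     → [-156, -3]
mod    → [0]
negate → [0]
-9     → [0, -9]
drop   → [0]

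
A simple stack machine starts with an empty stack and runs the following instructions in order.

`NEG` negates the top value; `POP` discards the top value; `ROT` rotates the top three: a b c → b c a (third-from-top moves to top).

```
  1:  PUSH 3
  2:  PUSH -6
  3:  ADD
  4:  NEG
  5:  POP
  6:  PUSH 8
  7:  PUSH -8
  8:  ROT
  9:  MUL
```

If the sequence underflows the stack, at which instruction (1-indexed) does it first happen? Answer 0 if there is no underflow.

8

PUSH 3  : 3
PUSH -6 : 3 -6
ADD     : -3
NEG     : 3
POP     : (empty)
PUSH 8  : 8
PUSH -8 : 8 -8
ROT  — needs 3 operands, stack has 2 → underflow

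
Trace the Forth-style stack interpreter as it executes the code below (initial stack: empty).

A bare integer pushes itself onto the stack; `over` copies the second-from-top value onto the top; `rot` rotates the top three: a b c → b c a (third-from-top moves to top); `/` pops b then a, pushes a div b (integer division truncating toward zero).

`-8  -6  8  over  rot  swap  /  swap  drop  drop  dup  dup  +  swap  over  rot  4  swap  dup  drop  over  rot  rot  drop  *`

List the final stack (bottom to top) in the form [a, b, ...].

[-8, -16, 16]

-8    -8
-6    -8 -6
8     -8 -6 8
over  -8 -6 8 -6
rot   -8 8 -6 -6
swap  -8 8 -6 -6
/     -8 8 1
swap  -8 1 8
drop  -8 1
drop  -8
dup   -8 -8
dup   -8 -8 -8
+     -8 -16
swap  -16 -8
over  -16 -8 -16
rot   -8 -16 -16
4     -8 -16 -16 4
swap  -8 -16 4 -16
dup   -8 -16 4 -16 -16
drop  -8 -16 4 -16
over  -8 -16 4 -16 4
rot   -8 -16 -16 4 4
rot   -8 -16 4 4 -16
drop  -8 -16 4 4
*     -8 -16 16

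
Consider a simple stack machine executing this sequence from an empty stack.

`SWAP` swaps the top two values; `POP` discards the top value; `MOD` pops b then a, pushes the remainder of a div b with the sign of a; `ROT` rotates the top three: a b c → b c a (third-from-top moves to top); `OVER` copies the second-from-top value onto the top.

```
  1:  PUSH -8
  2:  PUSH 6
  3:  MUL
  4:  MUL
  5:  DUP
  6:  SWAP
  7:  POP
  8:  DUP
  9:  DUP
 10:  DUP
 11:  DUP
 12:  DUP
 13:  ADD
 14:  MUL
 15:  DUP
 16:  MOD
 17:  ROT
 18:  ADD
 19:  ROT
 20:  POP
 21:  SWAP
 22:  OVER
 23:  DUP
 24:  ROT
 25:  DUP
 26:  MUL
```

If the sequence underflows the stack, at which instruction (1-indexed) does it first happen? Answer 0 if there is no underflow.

4

PUSH -8 → [-8]
PUSH 6  → [-8, 6]
MUL     → [-48]
MUL  — needs 2 operands, stack has 1 → underflow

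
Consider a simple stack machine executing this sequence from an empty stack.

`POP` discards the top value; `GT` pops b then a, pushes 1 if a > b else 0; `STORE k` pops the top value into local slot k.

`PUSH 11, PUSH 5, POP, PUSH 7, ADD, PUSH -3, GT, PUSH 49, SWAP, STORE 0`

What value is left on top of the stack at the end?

PUSH 11 → 11
PUSH 5  → 11 5
POP     → 11
PUSH 7  → 11 7
ADD     → 18
PUSH -3 → 18 -3
GT      → 1
PUSH 49 → 1 49
SWAP    → 49 1
STORE 0 → 49

49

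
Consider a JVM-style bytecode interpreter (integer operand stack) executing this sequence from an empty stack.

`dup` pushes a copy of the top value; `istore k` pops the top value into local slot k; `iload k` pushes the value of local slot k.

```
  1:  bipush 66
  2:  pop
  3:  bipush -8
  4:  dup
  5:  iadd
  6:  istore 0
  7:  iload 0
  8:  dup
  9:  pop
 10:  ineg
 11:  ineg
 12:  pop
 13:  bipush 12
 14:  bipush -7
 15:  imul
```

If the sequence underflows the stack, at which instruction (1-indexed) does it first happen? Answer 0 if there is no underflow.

0

bipush 66 → 66
pop       → (empty)
bipush -8 → -8
dup       → -8 -8
iadd      → -16
istore 0  → (empty)
iload 0   → -16
dup       → -16 -16
pop       → -16
ineg      → 16
ineg      → -16
pop       → (empty)
bipush 12 → 12
bipush -7 → 12 -7
imul      → -84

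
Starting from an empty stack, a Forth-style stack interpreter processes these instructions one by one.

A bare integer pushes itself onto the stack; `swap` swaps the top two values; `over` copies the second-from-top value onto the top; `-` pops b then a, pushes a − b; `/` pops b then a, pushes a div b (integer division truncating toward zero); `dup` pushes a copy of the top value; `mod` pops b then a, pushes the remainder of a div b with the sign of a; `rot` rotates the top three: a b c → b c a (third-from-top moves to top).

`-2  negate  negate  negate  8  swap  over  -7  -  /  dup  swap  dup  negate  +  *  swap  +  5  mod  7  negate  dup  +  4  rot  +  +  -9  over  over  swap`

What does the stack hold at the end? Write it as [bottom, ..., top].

-2     → [-2]
negate → [2]
negate → [-2]
negate → [2]
8      → [2, 8]
swap   → [8, 2]
over   → [8, 2, 8]
-7     → [8, 2, 8, -7]
-      → [8, 2, 15]
/      → [8, 0]
dup    → [8, 0, 0]
swap   → [8, 0, 0]
dup    → [8, 0, 0, 0]
negate → [8, 0, 0, 0]
+      → [8, 0, 0]
*      → [8, 0]
swap   → [0, 8]
+      → [8]
5      → [8, 5]
mod    → [3]
7      → [3, 7]
negate → [3, -7]
dup    → [3, -7, -7]
+      → [3, -14]
4      → [3, -14, 4]
rot    → [-14, 4, 3]
+      → [-14, 7]
+      → [-7]
-9     → [-7, -9]
over   → [-7, -9, -7]
over   → [-7, -9, -7, -9]
swap   → [-7, -9, -9, -7]

[-7, -9, -9, -7]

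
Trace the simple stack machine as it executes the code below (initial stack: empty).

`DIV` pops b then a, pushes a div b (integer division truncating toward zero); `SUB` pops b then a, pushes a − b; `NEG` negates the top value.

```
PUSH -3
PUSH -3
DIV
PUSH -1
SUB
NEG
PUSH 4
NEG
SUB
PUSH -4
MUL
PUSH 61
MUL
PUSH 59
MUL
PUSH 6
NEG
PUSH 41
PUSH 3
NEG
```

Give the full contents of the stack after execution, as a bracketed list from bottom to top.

PUSH -3 → -3
PUSH -3 → -3 -3
DIV     → 1
PUSH -1 → 1 -1
SUB     → 2
NEG     → -2
PUSH 4  → -2 4
NEG     → -2 -4
SUB     → 2
PUSH -4 → 2 -4
MUL     → -8
PUSH 61 → -8 61
MUL     → -488
PUSH 59 → -488 59
MUL     → -28792
PUSH 6  → -28792 6
NEG     → -28792 -6
PUSH 41 → -28792 -6 41
PUSH 3  → -28792 -6 41 3
NEG     → -28792 -6 41 -3

[-28792, -6, 41, -3]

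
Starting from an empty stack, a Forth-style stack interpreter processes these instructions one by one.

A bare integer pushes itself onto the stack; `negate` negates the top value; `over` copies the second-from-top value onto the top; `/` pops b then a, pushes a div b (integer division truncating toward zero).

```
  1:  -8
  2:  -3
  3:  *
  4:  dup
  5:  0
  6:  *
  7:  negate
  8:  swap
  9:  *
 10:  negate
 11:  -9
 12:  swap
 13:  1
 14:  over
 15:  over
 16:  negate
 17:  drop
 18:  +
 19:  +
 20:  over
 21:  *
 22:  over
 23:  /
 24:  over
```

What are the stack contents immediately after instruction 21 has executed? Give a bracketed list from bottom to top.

[-9, -9]

-8     -> -8
-3     -> -8 -3
*      -> 24
dup    -> 24 24
0      -> 24 24 0
*      -> 24 0
negate -> 24 0
swap   -> 0 24
*      -> 0
negate -> 0
-9     -> 0 -9
swap   -> -9 0
1      -> -9 0 1
over   -> -9 0 1 0
over   -> -9 0 1 0 1
negate -> -9 0 1 0 -1
drop   -> -9 0 1 0
+      -> -9 0 1
+      -> -9 1
over   -> -9 1 -9
*      -> -9 -9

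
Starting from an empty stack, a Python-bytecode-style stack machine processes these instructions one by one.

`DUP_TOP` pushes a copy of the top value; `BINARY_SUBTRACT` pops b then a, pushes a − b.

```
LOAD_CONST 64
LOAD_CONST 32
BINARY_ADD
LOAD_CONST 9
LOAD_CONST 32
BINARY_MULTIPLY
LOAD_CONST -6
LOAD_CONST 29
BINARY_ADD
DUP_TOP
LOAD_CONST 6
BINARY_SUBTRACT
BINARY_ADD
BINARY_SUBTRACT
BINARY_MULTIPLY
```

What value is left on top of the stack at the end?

23808

LOAD_CONST 64   → [64]
LOAD_CONST 32   → [64, 32]
BINARY_ADD      → [96]
LOAD_CONST 9    → [96, 9]
LOAD_CONST 32   → [96, 9, 32]
BINARY_MULTIPLY → [96, 288]
LOAD_CONST -6   → [96, 288, -6]
LOAD_CONST 29   → [96, 288, -6, 29]
BINARY_ADD      → [96, 288, 23]
DUP_TOP         → [96, 288, 23, 23]
LOAD_CONST 6    → [96, 288, 23, 23, 6]
BINARY_SUBTRACT → [96, 288, 23, 17]
BINARY_ADD      → [96, 288, 40]
BINARY_SUBTRACT → [96, 248]
BINARY_MULTIPLY → [23808]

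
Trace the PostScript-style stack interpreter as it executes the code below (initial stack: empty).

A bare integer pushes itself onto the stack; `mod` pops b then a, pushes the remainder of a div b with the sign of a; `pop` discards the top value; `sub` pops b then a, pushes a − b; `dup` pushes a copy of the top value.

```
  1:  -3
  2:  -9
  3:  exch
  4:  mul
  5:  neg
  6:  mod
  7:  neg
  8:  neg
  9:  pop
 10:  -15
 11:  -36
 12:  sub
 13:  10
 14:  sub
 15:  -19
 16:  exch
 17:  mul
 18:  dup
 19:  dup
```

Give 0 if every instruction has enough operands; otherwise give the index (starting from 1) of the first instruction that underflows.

-3   -> -3
-9   -> -3 -9
exch -> -9 -3
mul  -> 27
neg  -> -27
mod  — needs 2 operands, stack has 1 → underflow

6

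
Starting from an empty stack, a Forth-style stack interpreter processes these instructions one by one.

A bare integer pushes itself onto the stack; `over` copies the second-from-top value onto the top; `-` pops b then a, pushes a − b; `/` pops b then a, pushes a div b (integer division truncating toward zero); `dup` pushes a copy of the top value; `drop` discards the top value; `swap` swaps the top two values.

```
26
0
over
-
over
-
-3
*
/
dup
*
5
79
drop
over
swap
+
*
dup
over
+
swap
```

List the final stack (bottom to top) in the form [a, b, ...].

[0, 0]

26   : [26]
0    : [26, 0]
over : [26, 0, 26]
-    : [26, -26]
over : [26, -26, 26]
-    : [26, -52]
-3   : [26, -52, -3]
*    : [26, 156]
/    : [0]
dup  : [0, 0]
*    : [0]
5    : [0, 5]
79   : [0, 5, 79]
drop : [0, 5]
over : [0, 5, 0]
swap : [0, 0, 5]
+    : [0, 5]
*    : [0]
dup  : [0, 0]
over : [0, 0, 0]
+    : [0, 0]
swap : [0, 0]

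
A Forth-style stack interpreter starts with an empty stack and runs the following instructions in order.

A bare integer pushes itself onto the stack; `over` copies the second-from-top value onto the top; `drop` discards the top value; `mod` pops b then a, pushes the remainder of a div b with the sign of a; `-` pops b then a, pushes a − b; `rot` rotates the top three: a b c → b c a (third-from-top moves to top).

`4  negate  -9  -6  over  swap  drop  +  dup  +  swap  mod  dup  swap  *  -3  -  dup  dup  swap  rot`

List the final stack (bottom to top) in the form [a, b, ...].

[3, 3, 3]

4       [4]
negate  [-4]
-9      [-4, -9]
-6      [-4, -9, -6]
over    [-4, -9, -6, -9]
swap    [-4, -9, -9, -6]
drop    [-4, -9, -9]
+       [-4, -18]
dup     [-4, -18, -18]
+       [-4, -36]
swap    [-36, -4]
mod     [0]
dup     [0, 0]
swap    [0, 0]
*       [0]
-3      [0, -3]
-       [3]
dup     [3, 3]
dup     [3, 3, 3]
swap    [3, 3, 3]
rot     [3, 3, 3]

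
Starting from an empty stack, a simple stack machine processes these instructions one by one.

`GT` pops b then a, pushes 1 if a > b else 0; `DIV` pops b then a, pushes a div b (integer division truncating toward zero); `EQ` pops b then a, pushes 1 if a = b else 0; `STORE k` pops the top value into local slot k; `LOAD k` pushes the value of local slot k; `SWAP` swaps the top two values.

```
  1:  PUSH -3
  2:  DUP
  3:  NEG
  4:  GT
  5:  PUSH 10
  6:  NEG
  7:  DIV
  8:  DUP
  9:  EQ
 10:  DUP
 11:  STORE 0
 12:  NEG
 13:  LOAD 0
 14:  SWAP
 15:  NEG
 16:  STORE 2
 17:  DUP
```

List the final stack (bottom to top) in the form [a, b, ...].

[1, 1]

PUSH -3 → [-3]
DUP     → [-3, -3]
NEG     → [-3, 3]
GT      → [0]
PUSH 10 → [0, 10]
NEG     → [0, -10]
DIV     → [0]
DUP     → [0, 0]
EQ      → [1]
DUP     → [1, 1]
STORE 0 → [1]
NEG     → [-1]
LOAD 0  → [-1, 1]
SWAP    → [1, -1]
NEG     → [1, 1]
STORE 2 → [1]
DUP     → [1, 1]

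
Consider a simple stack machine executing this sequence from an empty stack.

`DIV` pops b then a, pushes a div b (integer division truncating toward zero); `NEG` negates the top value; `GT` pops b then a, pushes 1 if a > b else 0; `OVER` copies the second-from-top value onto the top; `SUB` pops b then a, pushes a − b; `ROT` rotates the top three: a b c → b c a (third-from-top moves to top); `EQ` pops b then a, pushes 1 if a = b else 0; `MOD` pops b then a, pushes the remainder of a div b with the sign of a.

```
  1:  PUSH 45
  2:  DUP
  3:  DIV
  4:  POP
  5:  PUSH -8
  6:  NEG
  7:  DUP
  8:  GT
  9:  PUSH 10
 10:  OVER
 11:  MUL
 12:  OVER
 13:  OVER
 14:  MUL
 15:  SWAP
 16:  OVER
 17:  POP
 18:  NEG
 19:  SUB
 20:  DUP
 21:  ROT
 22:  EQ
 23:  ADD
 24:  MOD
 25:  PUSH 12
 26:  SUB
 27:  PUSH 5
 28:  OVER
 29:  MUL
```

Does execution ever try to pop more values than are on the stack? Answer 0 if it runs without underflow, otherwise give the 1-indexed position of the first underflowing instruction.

24

PUSH 45 → [45]
DUP     → [45, 45]
DIV     → [1]
POP     → []
PUSH -8 → [-8]
NEG     → [8]
DUP     → [8, 8]
GT      → [0]
PUSH 10 → [0, 10]
OVER    → [0, 10, 0]
MUL     → [0, 0]
OVER    → [0, 0, 0]
OVER    → [0, 0, 0, 0]
MUL     → [0, 0, 0]
SWAP    → [0, 0, 0]
OVER    → [0, 0, 0, 0]
POP     → [0, 0, 0]
NEG     → [0, 0, 0]
SUB     → [0, 0]
DUP     → [0, 0, 0]
ROT     → [0, 0, 0]
EQ      → [0, 1]
ADD     → [1]
MOD  — needs 2 operands, stack has 1 → underflow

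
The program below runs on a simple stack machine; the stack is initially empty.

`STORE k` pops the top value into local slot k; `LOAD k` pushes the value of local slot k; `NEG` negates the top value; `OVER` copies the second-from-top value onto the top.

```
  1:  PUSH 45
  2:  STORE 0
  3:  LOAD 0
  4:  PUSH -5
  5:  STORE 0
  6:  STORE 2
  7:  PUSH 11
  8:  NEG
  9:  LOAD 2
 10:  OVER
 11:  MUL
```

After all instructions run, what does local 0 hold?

-5

PUSH 45  45
STORE 0  (empty)
LOAD 0   45
PUSH -5  45 -5
STORE 0  45
STORE 2  (empty)
PUSH 11  11
NEG      -11
LOAD 2   -11 45
OVER     -11 45 -11
MUL      -11 -495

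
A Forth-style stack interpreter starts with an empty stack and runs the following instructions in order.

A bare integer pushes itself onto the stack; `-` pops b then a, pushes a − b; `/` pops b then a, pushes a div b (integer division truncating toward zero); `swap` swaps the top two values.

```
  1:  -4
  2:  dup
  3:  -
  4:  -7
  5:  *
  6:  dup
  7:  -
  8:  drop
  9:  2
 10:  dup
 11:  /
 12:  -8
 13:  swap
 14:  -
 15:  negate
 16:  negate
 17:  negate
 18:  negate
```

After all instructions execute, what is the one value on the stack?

-9

-4     -> -4
dup    -> -4 -4
-      -> 0
-7     -> 0 -7
*      -> 0
dup    -> 0 0
-      -> 0
drop   -> (empty)
2      -> 2
dup    -> 2 2
/      -> 1
-8     -> 1 -8
swap   -> -8 1
-      -> -9
negate -> 9
negate -> -9
negate -> 9
negate -> -9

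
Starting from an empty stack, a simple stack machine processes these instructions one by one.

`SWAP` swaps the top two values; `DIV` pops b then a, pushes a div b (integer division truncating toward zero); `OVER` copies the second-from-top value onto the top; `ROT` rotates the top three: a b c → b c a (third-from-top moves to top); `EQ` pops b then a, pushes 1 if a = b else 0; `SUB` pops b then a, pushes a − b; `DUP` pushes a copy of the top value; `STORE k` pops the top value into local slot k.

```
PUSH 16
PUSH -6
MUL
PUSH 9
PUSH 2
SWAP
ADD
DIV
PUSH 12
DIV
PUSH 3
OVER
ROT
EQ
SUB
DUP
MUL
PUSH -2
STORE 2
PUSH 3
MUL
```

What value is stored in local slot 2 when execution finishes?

PUSH 16 -> 16
PUSH -6 -> 16 -6
MUL     -> -96
PUSH 9  -> -96 9
PUSH 2  -> -96 9 2
SWAP    -> -96 2 9
ADD     -> -96 11
DIV     -> -8
PUSH 12 -> -8 12
DIV     -> 0
PUSH 3  -> 0 3
OVER    -> 0 3 0
ROT     -> 3 0 0
EQ      -> 3 1
SUB     -> 2
DUP     -> 2 2
MUL     -> 4
PUSH -2 -> 4 -2
STORE 2 -> 4
PUSH 3  -> 4 3
MUL     -> 12

-2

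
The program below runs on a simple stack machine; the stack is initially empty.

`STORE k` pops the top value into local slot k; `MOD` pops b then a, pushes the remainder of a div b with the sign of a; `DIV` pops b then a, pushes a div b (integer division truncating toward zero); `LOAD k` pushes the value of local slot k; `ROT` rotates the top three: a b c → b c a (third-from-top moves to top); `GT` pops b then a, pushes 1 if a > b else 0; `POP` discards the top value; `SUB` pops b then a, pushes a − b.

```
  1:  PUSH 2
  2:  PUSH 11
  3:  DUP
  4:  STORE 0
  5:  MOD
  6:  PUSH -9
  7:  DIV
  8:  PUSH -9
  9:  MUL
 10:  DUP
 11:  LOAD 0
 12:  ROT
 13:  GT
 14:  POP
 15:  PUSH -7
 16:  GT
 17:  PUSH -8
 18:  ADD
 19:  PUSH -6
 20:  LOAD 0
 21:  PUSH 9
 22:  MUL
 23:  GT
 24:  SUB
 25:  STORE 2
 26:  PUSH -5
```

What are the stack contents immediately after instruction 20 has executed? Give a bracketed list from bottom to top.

[-7, -6, 11]

PUSH 2  : [2]
PUSH 11 : [2, 11]
DUP     : [2, 11, 11]
STORE 0 : [2, 11]
MOD     : [2]
PUSH -9 : [2, -9]
DIV     : [0]
PUSH -9 : [0, -9]
MUL     : [0]
DUP     : [0, 0]
LOAD 0  : [0, 0, 11]
ROT     : [0, 11, 0]
GT      : [0, 1]
POP     : [0]
PUSH -7 : [0, -7]
GT      : [1]
PUSH -8 : [1, -8]
ADD     : [-7]
PUSH -6 : [-7, -6]
LOAD 0  : [-7, -6, 11]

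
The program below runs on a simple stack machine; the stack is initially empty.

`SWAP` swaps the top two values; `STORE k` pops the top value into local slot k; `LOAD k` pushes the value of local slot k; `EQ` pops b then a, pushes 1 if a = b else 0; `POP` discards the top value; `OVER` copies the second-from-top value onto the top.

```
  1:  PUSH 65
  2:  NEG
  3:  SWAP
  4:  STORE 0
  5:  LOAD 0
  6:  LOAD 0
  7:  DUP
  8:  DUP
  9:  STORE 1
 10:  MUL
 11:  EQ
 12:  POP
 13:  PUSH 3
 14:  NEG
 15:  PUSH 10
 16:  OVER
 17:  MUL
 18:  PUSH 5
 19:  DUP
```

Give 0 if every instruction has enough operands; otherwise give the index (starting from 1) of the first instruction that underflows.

PUSH 65 : 65
NEG     : -65
SWAP  — needs 2 operands, stack has 1 → underflow

3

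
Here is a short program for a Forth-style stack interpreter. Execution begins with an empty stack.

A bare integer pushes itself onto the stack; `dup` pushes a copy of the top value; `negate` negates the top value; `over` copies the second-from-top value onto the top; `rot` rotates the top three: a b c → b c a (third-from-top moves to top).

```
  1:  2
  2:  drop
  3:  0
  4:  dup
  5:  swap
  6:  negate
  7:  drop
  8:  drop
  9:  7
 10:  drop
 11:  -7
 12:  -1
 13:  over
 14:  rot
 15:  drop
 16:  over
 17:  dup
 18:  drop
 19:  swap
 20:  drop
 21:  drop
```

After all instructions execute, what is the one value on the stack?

2      : 2
drop   : (empty)
0      : 0
dup    : 0 0
swap   : 0 0
negate : 0 0
drop   : 0
drop   : (empty)
7      : 7
drop   : (empty)
-7     : -7
-1     : -7 -1
over   : -7 -1 -7
rot    : -1 -7 -7
drop   : -1 -7
over   : -1 -7 -1
dup    : -1 -7 -1 -1
drop   : -1 -7 -1
swap   : -1 -1 -7
drop   : -1 -1
drop   : -1

-1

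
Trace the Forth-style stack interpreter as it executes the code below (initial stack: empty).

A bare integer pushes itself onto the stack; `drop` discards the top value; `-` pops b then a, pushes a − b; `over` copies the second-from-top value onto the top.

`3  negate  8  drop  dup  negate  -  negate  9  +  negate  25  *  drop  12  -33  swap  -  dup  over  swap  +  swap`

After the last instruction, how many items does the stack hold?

3      : 3
negate : -3
8      : -3 8
drop   : -3
dup    : -3 -3
negate : -3 3
-      : -6
negate : 6
9      : 6 9
+      : 15
negate : -15
25     : -15 25
*      : -375
drop   : (empty)
12     : 12
-33    : 12 -33
swap   : -33 12
-      : -45
dup    : -45 -45
over   : -45 -45 -45
swap   : -45 -45 -45
+      : -45 -90
swap   : -90 -45

2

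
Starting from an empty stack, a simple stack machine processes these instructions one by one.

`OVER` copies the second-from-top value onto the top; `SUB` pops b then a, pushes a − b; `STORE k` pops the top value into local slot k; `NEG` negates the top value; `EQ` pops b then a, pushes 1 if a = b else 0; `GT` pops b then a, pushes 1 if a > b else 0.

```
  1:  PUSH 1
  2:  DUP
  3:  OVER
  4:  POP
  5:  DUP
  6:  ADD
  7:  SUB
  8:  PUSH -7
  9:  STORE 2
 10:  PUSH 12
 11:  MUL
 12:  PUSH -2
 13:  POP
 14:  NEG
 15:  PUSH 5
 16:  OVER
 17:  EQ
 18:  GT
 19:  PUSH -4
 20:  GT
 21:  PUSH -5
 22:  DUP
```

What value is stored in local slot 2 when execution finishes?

PUSH 1  : [1]
DUP     : [1, 1]
OVER    : [1, 1, 1]
POP     : [1, 1]
DUP     : [1, 1, 1]
ADD     : [1, 2]
SUB     : [-1]
PUSH -7 : [-1, -7]
STORE 2 : [-1]
PUSH 12 : [-1, 12]
MUL     : [-12]
PUSH -2 : [-12, -2]
POP     : [-12]
NEG     : [12]
PUSH 5  : [12, 5]
OVER    : [12, 5, 12]
EQ      : [12, 0]
GT      : [1]
PUSH -4 : [1, -4]
GT      : [1]
PUSH -5 : [1, -5]
DUP     : [1, -5, -5]

-7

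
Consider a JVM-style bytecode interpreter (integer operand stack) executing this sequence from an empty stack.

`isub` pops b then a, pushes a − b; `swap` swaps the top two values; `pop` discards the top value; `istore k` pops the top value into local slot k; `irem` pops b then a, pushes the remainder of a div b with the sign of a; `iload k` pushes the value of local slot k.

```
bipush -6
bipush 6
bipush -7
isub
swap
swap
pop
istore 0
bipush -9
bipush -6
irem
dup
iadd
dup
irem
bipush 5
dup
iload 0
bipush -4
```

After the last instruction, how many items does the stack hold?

bipush -6 -> [-6]
bipush 6  -> [-6, 6]
bipush -7 -> [-6, 6, -7]
isub      -> [-6, 13]
swap      -> [13, -6]
swap      -> [-6, 13]
pop       -> [-6]
istore 0  -> []
bipush -9 -> [-9]
bipush -6 -> [-9, -6]
irem      -> [-3]
dup       -> [-3, -3]
iadd      -> [-6]
dup       -> [-6, -6]
irem      -> [0]
bipush 5  -> [0, 5]
dup       -> [0, 5, 5]
iload 0   -> [0, 5, 5, -6]
bipush -4 -> [0, 5, 5, -6, -4]

5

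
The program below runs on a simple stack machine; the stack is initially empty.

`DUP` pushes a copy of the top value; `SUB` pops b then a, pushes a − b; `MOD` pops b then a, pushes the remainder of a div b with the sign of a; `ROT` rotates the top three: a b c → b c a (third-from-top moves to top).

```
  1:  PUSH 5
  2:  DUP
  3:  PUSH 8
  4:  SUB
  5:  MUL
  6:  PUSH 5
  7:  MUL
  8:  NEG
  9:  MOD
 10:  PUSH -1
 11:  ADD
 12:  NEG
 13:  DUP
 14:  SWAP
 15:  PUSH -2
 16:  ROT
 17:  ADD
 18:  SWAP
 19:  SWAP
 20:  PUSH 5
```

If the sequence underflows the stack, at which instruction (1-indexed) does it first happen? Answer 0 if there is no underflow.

PUSH 5 : [5]
DUP    : [5, 5]
PUSH 8 : [5, 5, 8]
SUB    : [5, -3]
MUL    : [-15]
PUSH 5 : [-15, 5]
MUL    : [-75]
NEG    : [75]
MOD  — needs 2 operands, stack has 1 → underflow

9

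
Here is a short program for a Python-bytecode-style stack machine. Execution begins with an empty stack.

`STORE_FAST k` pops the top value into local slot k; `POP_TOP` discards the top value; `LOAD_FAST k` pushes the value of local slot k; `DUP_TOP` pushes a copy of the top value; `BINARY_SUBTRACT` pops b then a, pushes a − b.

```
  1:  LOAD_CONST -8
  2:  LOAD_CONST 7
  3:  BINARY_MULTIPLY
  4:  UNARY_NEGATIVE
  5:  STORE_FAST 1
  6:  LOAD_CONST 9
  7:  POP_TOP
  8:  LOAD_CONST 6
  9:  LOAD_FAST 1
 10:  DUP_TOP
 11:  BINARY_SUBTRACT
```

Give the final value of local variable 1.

LOAD_CONST -8   -> -8
LOAD_CONST 7    -> -8 7
BINARY_MULTIPLY -> -56
UNARY_NEGATIVE  -> 56
STORE_FAST 1    -> (empty)
LOAD_CONST 9    -> 9
POP_TOP         -> (empty)
LOAD_CONST 6    -> 6
LOAD_FAST 1     -> 6 56
DUP_TOP         -> 6 56 56
BINARY_SUBTRACT -> 6 0

56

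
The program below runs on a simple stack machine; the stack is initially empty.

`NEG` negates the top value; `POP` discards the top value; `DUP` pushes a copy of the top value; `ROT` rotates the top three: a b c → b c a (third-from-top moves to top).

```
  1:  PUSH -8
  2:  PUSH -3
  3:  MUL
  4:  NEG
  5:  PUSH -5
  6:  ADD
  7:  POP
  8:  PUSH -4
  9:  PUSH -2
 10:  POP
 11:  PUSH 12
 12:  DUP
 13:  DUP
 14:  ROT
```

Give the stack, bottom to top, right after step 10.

[-4]

PUSH -8 -> [-8]
PUSH -3 -> [-8, -3]
MUL     -> [24]
NEG     -> [-24]
PUSH -5 -> [-24, -5]
ADD     -> [-29]
POP     -> []
PUSH -4 -> [-4]
PUSH -2 -> [-4, -2]
POP     -> [-4]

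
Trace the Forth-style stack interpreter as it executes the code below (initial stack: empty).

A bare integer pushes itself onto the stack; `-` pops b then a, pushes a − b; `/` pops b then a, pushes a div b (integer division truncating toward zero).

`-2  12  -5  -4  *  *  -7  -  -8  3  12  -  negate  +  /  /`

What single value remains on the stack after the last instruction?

-2      -2
12      -2 12
-5      -2 12 -5
-4      -2 12 -5 -4
*       -2 12 20
*       -2 240
-7      -2 240 -7
-       -2 247
-8      -2 247 -8
3       -2 247 -8 3
12      -2 247 -8 3 12
-       -2 247 -8 -9
negate  -2 247 -8 9
+       -2 247 1
/       -2 247
/       0

0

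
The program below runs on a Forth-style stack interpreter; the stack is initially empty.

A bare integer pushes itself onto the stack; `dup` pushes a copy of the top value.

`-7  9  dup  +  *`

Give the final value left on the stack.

-7  → -7
9   → -7 9
dup → -7 9 9
+   → -7 18
*   → -126

-126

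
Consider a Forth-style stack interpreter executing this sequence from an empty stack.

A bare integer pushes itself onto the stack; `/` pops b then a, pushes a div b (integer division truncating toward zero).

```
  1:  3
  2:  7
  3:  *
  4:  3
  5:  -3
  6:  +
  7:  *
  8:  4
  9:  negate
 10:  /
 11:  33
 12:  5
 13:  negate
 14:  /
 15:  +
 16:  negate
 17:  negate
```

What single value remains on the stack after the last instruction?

-6

3       3
7       3 7
*       21
3       21 3
-3      21 3 -3
+       21 0
*       0
4       0 4
negate  0 -4
/       0
33      0 33
5       0 33 5
negate  0 33 -5
/       0 -6
+       -6
negate  6
negate  -6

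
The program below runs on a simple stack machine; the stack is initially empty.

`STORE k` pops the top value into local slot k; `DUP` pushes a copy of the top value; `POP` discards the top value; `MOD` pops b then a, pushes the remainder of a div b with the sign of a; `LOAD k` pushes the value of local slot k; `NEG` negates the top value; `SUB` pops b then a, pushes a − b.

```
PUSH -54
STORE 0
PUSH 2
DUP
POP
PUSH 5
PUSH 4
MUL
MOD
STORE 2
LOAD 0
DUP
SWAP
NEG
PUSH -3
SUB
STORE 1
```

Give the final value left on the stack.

-54

PUSH -54 → [-54]
STORE 0  → []
PUSH 2   → [2]
DUP      → [2, 2]
POP      → [2]
PUSH 5   → [2, 5]
PUSH 4   → [2, 5, 4]
MUL      → [2, 20]
MOD      → [2]
STORE 2  → []
LOAD 0   → [-54]
DUP      → [-54, -54]
SWAP     → [-54, -54]
NEG      → [-54, 54]
PUSH -3  → [-54, 54, -3]
SUB      → [-54, 57]
STORE 1  → [-54]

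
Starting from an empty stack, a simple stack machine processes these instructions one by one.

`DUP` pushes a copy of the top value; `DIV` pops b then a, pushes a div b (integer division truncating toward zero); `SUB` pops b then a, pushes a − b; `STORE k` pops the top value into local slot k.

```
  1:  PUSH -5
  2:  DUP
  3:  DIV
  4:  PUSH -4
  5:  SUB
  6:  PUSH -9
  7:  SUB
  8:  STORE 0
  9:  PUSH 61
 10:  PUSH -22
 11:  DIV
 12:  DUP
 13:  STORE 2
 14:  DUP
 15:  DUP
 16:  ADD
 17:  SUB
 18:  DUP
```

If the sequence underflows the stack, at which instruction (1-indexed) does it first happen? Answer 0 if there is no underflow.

0

PUSH -5  -> -5
DUP      -> -5 -5
DIV      -> 1
PUSH -4  -> 1 -4
SUB      -> 5
PUSH -9  -> 5 -9
SUB      -> 14
STORE 0  -> (empty)
PUSH 61  -> 61
PUSH -22 -> 61 -22
DIV      -> -2
DUP      -> -2 -2
STORE 2  -> -2
DUP      -> -2 -2
DUP      -> -2 -2 -2
ADD      -> -2 -4
SUB      -> 2
DUP      -> 2 2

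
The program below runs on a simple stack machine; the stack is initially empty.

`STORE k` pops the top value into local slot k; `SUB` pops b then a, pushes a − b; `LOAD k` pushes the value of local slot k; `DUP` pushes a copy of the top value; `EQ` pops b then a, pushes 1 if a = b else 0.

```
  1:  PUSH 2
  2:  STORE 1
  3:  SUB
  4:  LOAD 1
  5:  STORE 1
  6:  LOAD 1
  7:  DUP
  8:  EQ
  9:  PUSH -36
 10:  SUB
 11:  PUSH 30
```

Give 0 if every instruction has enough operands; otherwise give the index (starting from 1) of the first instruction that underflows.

3

PUSH 2  -> 2
STORE 1 -> (empty)
SUB  — needs 2 operands, stack has 0 → underflow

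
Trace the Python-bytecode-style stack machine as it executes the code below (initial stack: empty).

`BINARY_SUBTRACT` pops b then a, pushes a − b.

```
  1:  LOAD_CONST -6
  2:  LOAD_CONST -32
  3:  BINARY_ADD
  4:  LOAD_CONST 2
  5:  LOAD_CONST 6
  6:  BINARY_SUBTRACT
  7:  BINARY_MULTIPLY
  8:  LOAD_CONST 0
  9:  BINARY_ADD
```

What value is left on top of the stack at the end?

152

LOAD_CONST -6   → [-6]
LOAD_CONST -32  → [-6, -32]
BINARY_ADD      → [-38]
LOAD_CONST 2    → [-38, 2]
LOAD_CONST 6    → [-38, 2, 6]
BINARY_SUBTRACT → [-38, -4]
BINARY_MULTIPLY → [152]
LOAD_CONST 0    → [152, 0]
BINARY_ADD      → [152]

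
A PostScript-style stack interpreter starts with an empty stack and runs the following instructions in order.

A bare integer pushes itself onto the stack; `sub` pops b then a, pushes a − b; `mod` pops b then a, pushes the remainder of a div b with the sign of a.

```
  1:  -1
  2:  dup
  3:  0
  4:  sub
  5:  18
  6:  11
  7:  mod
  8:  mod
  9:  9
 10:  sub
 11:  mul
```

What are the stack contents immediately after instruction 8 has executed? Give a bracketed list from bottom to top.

[-1, -1]

-1  → -1
dup → -1 -1
0   → -1 -1 0
sub → -1 -1
18  → -1 -1 18
11  → -1 -1 18 11
mod → -1 -1 7
mod → -1 -1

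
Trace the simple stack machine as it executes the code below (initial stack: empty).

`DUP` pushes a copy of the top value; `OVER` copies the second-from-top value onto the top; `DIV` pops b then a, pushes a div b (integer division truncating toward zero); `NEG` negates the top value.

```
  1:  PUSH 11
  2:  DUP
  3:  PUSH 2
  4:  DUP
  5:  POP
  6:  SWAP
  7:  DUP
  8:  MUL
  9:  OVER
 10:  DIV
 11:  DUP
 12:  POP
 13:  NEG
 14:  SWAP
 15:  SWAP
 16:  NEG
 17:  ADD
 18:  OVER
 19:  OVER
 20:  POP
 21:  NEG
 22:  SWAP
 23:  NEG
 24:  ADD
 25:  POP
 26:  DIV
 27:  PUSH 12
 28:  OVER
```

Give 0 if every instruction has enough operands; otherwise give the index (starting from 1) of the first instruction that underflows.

26

PUSH 11 : [11]
DUP     : [11, 11]
PUSH 2  : [11, 11, 2]
DUP     : [11, 11, 2, 2]
POP     : [11, 11, 2]
SWAP    : [11, 2, 11]
DUP     : [11, 2, 11, 11]
MUL     : [11, 2, 121]
OVER    : [11, 2, 121, 2]
DIV     : [11, 2, 60]
DUP     : [11, 2, 60, 60]
POP     : [11, 2, 60]
NEG     : [11, 2, -60]
SWAP    : [11, -60, 2]
SWAP    : [11, 2, -60]
NEG     : [11, 2, 60]
ADD     : [11, 62]
OVER    : [11, 62, 11]
OVER    : [11, 62, 11, 62]
POP     : [11, 62, 11]
NEG     : [11, 62, -11]
SWAP    : [11, -11, 62]
NEG     : [11, -11, -62]
ADD     : [11, -73]
POP     : [11]
DIV  — needs 2 operands, stack has 1 → underflow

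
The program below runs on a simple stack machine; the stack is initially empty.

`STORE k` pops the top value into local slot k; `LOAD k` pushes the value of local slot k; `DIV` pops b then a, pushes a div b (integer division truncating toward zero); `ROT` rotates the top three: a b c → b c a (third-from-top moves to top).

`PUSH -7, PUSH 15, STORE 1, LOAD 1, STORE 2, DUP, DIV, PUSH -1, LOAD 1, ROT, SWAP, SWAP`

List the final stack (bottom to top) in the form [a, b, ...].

PUSH -7 : [-7]
PUSH 15 : [-7, 15]
STORE 1 : [-7]
LOAD 1  : [-7, 15]
STORE 2 : [-7]
DUP     : [-7, -7]
DIV     : [1]
PUSH -1 : [1, -1]
LOAD 1  : [1, -1, 15]
ROT     : [-1, 15, 1]
SWAP    : [-1, 1, 15]
SWAP    : [-1, 15, 1]

[-1, 15, 1]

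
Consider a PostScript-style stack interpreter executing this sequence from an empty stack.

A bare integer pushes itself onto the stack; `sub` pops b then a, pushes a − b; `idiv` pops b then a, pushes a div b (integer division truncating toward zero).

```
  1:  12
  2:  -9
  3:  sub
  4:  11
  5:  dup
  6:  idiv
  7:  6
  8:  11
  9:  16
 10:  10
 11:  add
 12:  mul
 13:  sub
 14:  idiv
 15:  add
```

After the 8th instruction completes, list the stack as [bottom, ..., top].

12   -> 12
-9   -> 12 -9
sub  -> 21
11   -> 21 11
dup  -> 21 11 11
idiv -> 21 1
6    -> 21 1 6
11   -> 21 1 6 11

[21, 1, 6, 11]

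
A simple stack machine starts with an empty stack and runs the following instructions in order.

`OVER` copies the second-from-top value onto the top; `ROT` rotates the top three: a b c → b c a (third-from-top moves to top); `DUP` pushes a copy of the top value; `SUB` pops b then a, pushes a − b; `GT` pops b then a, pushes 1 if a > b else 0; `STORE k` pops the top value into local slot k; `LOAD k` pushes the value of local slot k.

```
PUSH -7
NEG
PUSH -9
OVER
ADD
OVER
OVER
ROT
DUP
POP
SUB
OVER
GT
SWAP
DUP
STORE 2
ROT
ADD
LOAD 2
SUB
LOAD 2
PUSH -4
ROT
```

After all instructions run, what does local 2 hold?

7

PUSH -7  [-7]
NEG      [7]
PUSH -9  [7, -9]
OVER     [7, -9, 7]
ADD      [7, -2]
OVER     [7, -2, 7]
OVER     [7, -2, 7, -2]
ROT      [7, 7, -2, -2]
DUP      [7, 7, -2, -2, -2]
POP      [7, 7, -2, -2]
SUB      [7, 7, 0]
OVER     [7, 7, 0, 7]
GT       [7, 7, 0]
SWAP     [7, 0, 7]
DUP      [7, 0, 7, 7]
STORE 2  [7, 0, 7]
ROT      [0, 7, 7]
ADD      [0, 14]
LOAD 2   [0, 14, 7]
SUB      [0, 7]
LOAD 2   [0, 7, 7]
PUSH -4  [0, 7, 7, -4]
ROT      [0, 7, -4, 7]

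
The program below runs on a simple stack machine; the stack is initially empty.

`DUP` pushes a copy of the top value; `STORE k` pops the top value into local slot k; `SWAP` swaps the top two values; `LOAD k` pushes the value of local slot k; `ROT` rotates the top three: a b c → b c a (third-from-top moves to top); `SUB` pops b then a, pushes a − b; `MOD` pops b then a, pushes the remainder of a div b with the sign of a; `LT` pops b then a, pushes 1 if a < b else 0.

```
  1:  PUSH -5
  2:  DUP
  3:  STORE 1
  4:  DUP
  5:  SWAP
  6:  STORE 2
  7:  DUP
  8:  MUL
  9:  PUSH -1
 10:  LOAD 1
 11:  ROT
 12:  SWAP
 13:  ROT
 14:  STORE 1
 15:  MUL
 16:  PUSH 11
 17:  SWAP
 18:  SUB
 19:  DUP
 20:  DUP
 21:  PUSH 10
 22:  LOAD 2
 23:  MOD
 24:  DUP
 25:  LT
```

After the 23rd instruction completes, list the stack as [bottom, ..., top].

[136, 136, 136, 0]

PUSH -5 → -5
DUP     → -5 -5
STORE 1 → -5
DUP     → -5 -5
SWAP    → -5 -5
STORE 2 → -5
DUP     → -5 -5
MUL     → 25
PUSH -1 → 25 -1
LOAD 1  → 25 -1 -5
ROT     → -1 -5 25
SWAP    → -1 25 -5
ROT     → 25 -5 -1
STORE 1 → 25 -5
MUL     → -125
PUSH 11 → -125 11
SWAP    → 11 -125
SUB     → 136
DUP     → 136 136
DUP     → 136 136 136
PUSH 10 → 136 136 136 10
LOAD 2  → 136 136 136 10 -5
MOD     → 136 136 136 0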